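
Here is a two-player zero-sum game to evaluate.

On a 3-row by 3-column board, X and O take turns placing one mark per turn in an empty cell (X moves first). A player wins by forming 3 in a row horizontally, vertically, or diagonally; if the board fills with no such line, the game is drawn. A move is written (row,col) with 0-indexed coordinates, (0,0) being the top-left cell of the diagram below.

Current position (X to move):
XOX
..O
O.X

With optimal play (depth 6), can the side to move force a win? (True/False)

ply 1, X at XOX/..O/O.X | (1,0)=+0→XOX/X.O/O.X; (1,1)=+1→XOX/.XO/O.X*; (2,1)=+0→XOX/..O/OXX
ply 2: XOX/.XO/O.X is terminal -1 (O); from XOX/..O/O.X depth 6

X winning at [XOX/..O/O.X]: True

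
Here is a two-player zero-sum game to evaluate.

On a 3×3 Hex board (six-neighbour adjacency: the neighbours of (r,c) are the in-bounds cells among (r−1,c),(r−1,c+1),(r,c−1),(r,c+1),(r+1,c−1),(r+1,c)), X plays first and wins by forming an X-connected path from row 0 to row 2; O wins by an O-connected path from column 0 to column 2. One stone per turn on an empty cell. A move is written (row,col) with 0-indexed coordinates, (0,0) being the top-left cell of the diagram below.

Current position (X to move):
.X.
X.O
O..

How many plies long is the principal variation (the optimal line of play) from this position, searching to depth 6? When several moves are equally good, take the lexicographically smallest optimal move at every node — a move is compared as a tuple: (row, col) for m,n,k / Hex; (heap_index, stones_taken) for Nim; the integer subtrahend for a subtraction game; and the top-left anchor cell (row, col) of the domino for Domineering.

ply 1, X at .X./X.O/O.. | (0,0)=-1→XX./X.O/O..*; (0,2)=-1→.XX/X.O/O..; (1,1)=-1→.X./XXO/O..; (2,1)=-1→.X./X.O/OX.; (2,2)=-1→.X./X.O/O.X
ply 2, O at XX./X.O/O.. | (0,2)=+1→XXO/X.O/O..*; (1,1)=+1→XX./XOO/O..; (2,1)=+1→XX./X.O/OO.; (2,2)=+1→XX./X.O/O.O
ply 3, X at XXO/X.O/O.. | (1,1)=-1→XXO/XXO/O..*; (2,1)=-1→XXO/X.O/OX.; (2,2)=-1→XXO/X.O/O.X
ply 4, O at XXO/XXO/O.. | (2,1)=+1→XXO/XXO/OO.*; (2,2)=-1→XXO/XXO/O.O
ply 5: XXO/XXO/OO. is terminal -1 (X); from .X./X.O/O.. depth 6

PV length from [.X./X.O/O..]: 4 plies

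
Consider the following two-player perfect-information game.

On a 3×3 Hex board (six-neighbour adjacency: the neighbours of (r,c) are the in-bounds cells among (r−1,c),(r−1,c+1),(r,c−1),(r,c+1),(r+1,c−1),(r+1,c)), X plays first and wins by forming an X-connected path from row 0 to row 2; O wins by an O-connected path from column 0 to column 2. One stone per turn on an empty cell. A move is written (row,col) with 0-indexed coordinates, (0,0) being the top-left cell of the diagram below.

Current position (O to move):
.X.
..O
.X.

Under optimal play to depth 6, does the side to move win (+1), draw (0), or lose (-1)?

p1 O@[.X./..O/.X.]: (0,0)[OX./..O/.X.]-1 (0,2)[.XO/..O/.X.]-1 (1,0)[.X./O.O/.X.]-1 (1,1)[.X./.OO/.X.]+1* (2,0)[.X./..O/OX.]-1 (2,2)[.X./..O/.XO]-1
p2 X@[.X./.OO/.X.]: (0,0)[XX./.OO/.X.]-1* (0,2)[.XX/.OO/.X.]-1 (1,0)[.X./XOO/.X.]-1 (2,0)[.X./.OO/XX.]-1 (2,2)[.X./.OO/.XX]-1
p3 O@[XX./.OO/.X.]: (0,2)[XXO/.OO/.X.]+1* (1,0)[XX./OOO/.X.]+1 (2,0)[XX./.OO/OX.]+1 (2,2)[XX./.OO/.XO]+1
p4 X@[XXO/.OO/.X.]: (1,0)[XXO/XOO/.X.]-1* (2,0)[XXO/.OO/XX.]-1 (2,2)[XXO/.OO/.XX]-1
p5 O@[XXO/XOO/.X.]: (2,0)[XXO/XOO/OX.]+1* (2,2)[XXO/XOO/.XO]-1
p6 X@[XXO/XOO/OX.] terminal -1; root [.X./..O/.X.] d6

value(.X./..O/.X., O) = +1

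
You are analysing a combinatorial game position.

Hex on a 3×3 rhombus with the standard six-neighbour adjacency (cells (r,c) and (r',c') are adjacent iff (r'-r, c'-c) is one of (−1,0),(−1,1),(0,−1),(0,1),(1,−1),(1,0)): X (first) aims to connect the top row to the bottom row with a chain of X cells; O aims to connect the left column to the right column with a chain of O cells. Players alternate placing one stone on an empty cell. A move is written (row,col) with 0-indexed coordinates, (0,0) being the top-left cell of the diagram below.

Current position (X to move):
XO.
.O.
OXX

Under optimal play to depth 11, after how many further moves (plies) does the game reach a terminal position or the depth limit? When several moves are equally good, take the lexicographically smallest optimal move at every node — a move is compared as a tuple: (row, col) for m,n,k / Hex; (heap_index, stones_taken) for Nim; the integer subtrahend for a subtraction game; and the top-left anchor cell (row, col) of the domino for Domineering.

p1 X@[XO./.O./OXX]: (0,2)[XOX/.O./OXX]-1* (1,0)[XO./XO./OXX]-1 (1,2)[XO./.OX/OXX]-1
p2 O@[XOX/.O./OXX]: (1,0)[XOX/OO./OXX]-1 (1,2)[XOX/.OO/OXX]+1*
p3 X@[XOX/.OO/OXX] terminal -1; root [XO./.O./OXX] d11

PV length from [XO./.O./OXX]: 2 plies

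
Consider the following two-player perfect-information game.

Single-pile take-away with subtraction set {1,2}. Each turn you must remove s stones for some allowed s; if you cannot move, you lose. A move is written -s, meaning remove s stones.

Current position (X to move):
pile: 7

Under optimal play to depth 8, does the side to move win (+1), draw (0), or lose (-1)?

value(7, X) = +1

p1 X@[7]: -1[6]+1* -2[5]-1
p2 O@[6]: -1[5]-1* -2[4]-1
p3 X@[5]: -1[4]-1 -2[3]+1*
p4 O@[3]: -1[2]-1* -2[1]-1
p5 X@[2]: -1[1]-1 -2[0]+1*
p6 O@[0] terminal -1; root [7] d8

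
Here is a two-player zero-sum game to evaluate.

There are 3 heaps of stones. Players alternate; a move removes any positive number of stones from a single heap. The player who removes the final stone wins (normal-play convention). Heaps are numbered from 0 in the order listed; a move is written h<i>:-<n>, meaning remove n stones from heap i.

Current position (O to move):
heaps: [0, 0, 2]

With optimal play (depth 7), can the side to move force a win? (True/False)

O winning at [(0,0,2)]: True

p1 O@[(0,0,2)]: h2:-1[(0,0,1)]-1 h2:-2[(0,0,0)]+1*
p2 X@[(0,0,0)] terminal -1; root [(0,0,2)] d7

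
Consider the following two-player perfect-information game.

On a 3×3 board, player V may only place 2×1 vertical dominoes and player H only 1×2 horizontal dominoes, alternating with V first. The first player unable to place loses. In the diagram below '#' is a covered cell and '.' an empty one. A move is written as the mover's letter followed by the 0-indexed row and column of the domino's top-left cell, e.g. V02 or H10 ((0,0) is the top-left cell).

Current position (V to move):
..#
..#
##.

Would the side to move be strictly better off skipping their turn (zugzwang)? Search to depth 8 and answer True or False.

p1 V@[..#/..#/##.]: V00[#.#/#.#/##.]+1* V01[.##/.##/##.]+1
p2 H@[#.#/#.#/##.] terminal -1; root [..#/..#/##.] d8
if V skipped the turn, H would face:
~ p1 H@[..#/..#/##.]: H00[###/..#/##.]+1* H10[..#/###/##.]+1
~ p2 V@[###/..#/##.] terminal -1; root [..#/..#/##.] d8
compare (V): move=+1 vs pass=-1

zugzwang(..#/..#/##., V) = False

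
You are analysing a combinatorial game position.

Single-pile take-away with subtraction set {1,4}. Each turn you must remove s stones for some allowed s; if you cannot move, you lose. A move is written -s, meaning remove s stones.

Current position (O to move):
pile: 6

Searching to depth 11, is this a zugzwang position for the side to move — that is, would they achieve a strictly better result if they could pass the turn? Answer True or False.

ply 1, O at 6 | -1=+1→5*; -4=+1→2
ply 2, X at 5 | -1=-1→4*; -4=-1→1
ply 3, O at 4 | -1=-1→3; -4=+1→0*
ply 4: 0 is terminal -1 (X); from 6 depth 11
suppose O passes — search the same position with X to move:
pass> ply 1, X at 6 | -1=+1→5*; -4=+1→2
pass> ply 2, O at 5 | -1=-1→4*; -4=-1→1
pass> ply 3, X at 4 | -1=-1→3; -4=+1→0*
pass> ply 4: 0 is terminal -1 (O); from 6 depth 11
for O: play +1, pass -1

zugzwang(6, O) = False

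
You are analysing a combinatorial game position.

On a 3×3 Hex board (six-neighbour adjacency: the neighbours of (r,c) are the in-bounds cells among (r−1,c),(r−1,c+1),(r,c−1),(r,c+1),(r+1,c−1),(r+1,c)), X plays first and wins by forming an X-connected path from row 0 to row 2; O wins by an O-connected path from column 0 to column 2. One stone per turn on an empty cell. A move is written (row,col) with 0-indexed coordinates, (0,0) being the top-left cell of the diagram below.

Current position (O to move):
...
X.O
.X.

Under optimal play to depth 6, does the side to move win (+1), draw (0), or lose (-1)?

value(.../X.O/.X., O) = -1

p1 O@[.../X.O/.X.]: (0,0)[O../X.O/.X.]-1* (0,1)[.O./X.O/.X.]-1 (0,2)[..O/X.O/.X.]-1 (1,1)[.../XOO/.X.]-1 (2,0)[.../X.O/OX.]-1 (2,2)[.../X.O/.XO]-1
p2 X@[O../X.O/.X.]: (0,1)[OX./X.O/.X.]+1* (0,2)[O.X/X.O/.X.]-1 (1,1)[O../XXO/.X.]+1 (2,0)[O../X.O/XX.]-1 (2,2)[O../X.O/.XX]-1
p3 O@[OX./X.O/.X.]: (0,2)[OXO/X.O/.X.]-1* (1,1)[OX./XOO/.X.]-1 (2,0)[OX./X.O/OX.]-1 (2,2)[OX./X.O/.XO]-1
p4 X@[OXO/X.O/.X.]: (1,1)[OXO/XXO/.X.]+1* (2,0)[OXO/X.O/XX.]+1 (2,2)[OXO/X.O/.XX]+1
p5 O@[OXO/XXO/.X.] terminal -1; root [.../X.O/.X.] d6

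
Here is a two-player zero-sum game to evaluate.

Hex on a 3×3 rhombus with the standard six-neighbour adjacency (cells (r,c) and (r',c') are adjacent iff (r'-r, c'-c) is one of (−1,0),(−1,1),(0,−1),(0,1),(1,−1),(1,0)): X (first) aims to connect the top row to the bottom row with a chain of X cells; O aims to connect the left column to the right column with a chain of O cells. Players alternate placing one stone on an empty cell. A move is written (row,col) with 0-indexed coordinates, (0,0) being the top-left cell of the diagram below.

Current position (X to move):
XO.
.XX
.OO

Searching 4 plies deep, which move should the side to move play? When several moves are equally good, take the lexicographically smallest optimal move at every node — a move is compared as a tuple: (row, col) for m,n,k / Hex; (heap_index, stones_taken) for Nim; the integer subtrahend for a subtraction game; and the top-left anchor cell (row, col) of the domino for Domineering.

X's best at [XO./.XX/.OO]: (2,0)

[XO./.XX/.OO] X move#1: (0,2):-1/XOX/.XX/.OO, (1,0):-1/XO./XXX/.OO, (2,0):+1/XO./.XX/XOO*
[XO./.XX/XOO] O move#2: (0,2):-1/XOO/.XX/XOO*, (1,0):-1/XO./OXX/XOO
[XOO/.XX/XOO] X move#3: (1,0):+1/XOO/XXX/XOO*
[XOO/XXX/XOO] end (terminal -1, O#4); searched XO./.XX/.OO to 4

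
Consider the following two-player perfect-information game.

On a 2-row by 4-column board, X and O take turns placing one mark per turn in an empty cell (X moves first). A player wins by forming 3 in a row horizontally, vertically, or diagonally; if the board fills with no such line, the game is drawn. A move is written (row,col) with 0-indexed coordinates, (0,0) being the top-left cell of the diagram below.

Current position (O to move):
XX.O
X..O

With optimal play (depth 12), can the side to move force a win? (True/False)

O winning at [XX.O/X..O]: False

[XX.O/X..O] O move#1: (0,2):+0/XXOO/X..O*, (1,1):-1/XX.O/XO.O, (1,2):-1/XX.O/X.OO
[XXOO/X..O] X move#2: (1,1):+0/XXOO/XX.O*, (1,2):+0/XXOO/X.XO
[XXOO/XX.O] O move#3: (1,2):+0/XXOO/XXOO*
[XXOO/XXOO] end (terminal +0, X#4); searched XX.O/X..O to 12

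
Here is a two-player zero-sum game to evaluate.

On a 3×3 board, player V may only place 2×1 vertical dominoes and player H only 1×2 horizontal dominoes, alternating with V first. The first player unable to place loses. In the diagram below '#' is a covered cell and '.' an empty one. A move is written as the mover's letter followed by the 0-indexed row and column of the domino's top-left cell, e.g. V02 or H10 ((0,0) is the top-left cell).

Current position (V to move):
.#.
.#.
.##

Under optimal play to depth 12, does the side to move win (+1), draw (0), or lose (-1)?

value(.#./.#./.##, V) = +1

p1 V@[.#./.#./.##]: V00[##./##./.##]+1* V02[.##/.##/.##]+1 V10[.#./##./###]+1
p2 H@[##./##./.##] terminal -1; root [.#./.#./.##] d12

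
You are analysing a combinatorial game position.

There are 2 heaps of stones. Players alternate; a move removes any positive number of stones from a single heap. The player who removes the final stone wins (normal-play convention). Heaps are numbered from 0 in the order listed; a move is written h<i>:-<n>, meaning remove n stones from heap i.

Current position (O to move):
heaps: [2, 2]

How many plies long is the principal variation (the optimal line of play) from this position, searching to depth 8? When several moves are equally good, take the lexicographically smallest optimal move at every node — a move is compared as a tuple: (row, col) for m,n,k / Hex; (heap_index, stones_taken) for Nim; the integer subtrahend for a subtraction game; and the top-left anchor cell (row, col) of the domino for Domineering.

[(2,2)] O move#1: h0:-1:-1/(1,2)*, h0:-2:-1/(0,2), h1:-1:-1/(2,1), h1:-2:-1/(2,0)
[(1,2)] X move#2: h0:-1:-1/(0,2), h1:-1:+1/(1,1)*, h1:-2:-1/(1,0)
[(1,1)] O move#3: h0:-1:-1/(0,1)*, h1:-1:-1/(1,0)
[(0,1)] X move#4: h1:-1:+1/(0,0)*
[(0,0)] end (terminal -1, O#5); searched (2,2) to 8

PV length from [(2,2)]: 4 plies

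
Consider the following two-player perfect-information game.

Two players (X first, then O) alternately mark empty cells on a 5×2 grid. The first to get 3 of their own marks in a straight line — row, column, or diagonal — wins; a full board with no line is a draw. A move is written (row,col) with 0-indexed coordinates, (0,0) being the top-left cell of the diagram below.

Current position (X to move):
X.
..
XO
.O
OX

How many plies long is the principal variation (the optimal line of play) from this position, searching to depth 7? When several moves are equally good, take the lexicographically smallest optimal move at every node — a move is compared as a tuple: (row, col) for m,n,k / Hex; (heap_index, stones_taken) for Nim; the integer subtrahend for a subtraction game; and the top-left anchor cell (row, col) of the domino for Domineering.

PV length from [X./../XO/.O/OX]: 1 ply

p1 X@[X./../XO/.O/OX]: (0,1)[XX/../XO/.O/OX]-1 (1,0)[X./X./XO/.O/OX]+1* (1,1)[X./.X/XO/.O/OX]+0 (3,0)[X./../XO/XO/OX]-1
p2 O@[X./X./XO/.O/OX] terminal -1; root [X./../XO/.O/OX] d7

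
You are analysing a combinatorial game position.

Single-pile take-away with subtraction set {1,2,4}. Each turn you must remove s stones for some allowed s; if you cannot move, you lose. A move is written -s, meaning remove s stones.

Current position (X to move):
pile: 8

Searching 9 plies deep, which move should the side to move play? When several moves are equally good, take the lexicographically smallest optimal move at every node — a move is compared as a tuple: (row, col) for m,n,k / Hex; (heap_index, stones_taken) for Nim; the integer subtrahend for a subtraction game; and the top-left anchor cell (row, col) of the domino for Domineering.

p1 X@[8]: -1[7]-1 -2[6]+1* -4[4]-1
p2 O@[6]: -1[5]-1* -2[4]-1 -4[2]-1
p3 X@[5]: -1[4]-1 -2[3]+1* -4[1]-1
p4 O@[3]: -1[2]-1* -2[1]-1
p5 X@[2]: -1[1]-1 -2[0]+1*
p6 O@[0] terminal -1; root [8] d9

X's best at [8]: -2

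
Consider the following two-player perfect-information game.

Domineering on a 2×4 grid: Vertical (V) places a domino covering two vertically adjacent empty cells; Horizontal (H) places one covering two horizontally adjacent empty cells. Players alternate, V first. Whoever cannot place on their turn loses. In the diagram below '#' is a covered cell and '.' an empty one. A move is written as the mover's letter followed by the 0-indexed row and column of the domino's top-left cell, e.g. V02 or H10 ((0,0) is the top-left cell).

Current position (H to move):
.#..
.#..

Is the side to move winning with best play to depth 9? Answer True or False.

H winning at [.#../.#..]: True

ply 1, H at .#../.#.. | H02=+1→.###/.#..*; H12=+1→.#../.###
ply 2, V at .###/.#.. | V00=-1→####/##..*
ply 3, H at ####/##.. | H12=+1→####/####*
ply 4: ####/#### is terminal -1 (V); from .#../.#.. depth 9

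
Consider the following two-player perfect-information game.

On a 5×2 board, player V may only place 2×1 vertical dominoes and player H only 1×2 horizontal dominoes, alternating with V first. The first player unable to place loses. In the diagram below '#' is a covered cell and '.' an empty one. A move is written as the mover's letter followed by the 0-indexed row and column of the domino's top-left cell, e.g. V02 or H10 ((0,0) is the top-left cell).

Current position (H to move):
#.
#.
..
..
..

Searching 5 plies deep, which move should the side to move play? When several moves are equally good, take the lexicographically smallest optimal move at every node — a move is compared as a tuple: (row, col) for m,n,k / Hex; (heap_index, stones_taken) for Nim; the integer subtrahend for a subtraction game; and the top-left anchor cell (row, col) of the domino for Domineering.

p1 H@[#./#./../../..]: H20[#./#./##/../..]-1 H30[#./#./../##/..]+1* H40[#./#./../../##]-1
p2 V@[#./#./../##/..]: V01[##/##/../##/..]-1* V11[#./##/.#/##/..]-1
p3 H@[##/##/../##/..]: H20[##/##/##/##/..]+1* H40[##/##/../##/##]+1
p4 V@[##/##/##/##/..] terminal -1; root [#./#./../../..] d5

H's best at [#./#./../../..]: H30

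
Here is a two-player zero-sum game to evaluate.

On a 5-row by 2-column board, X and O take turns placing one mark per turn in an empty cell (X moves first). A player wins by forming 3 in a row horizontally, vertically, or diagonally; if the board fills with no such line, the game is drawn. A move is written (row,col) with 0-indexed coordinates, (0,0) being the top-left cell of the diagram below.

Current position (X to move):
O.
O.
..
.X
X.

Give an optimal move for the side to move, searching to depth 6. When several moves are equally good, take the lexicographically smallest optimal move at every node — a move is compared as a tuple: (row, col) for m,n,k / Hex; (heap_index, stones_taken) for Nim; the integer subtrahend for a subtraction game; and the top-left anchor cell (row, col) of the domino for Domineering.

[O./O./../.X/X.] X move#1: (0,1):-1/OX/O./../.X/X., (1,1):-1/O./OX/../.X/X., (2,0):+1/O./O./X./.X/X.*, (2,1):-1/O./O./.X/.X/X., (3,0):-1/O./O./../XX/X., (4,1):-1/O./O./../.X/XX
[O./O./X./.X/X.] O move#2: (0,1):-1/OO/O./X./.X/X.*, (1,1):-1/O./OO/X./.X/X., (2,1):-1/O./O./XO/.X/X., (3,0):-1/O./O./X./OX/X., (4,1):-1/O./O./X./.X/XO
[OO/O./X./.X/X.] X move#3: (1,1):+1/OO/OX/X./.X/X.*, (2,1):+1/OO/O./XX/.X/X., (3,0):+1/OO/O./X./XX/X., (4,1):+1/OO/O./X./.X/XX
[OO/OX/X./.X/X.] O move#4: (2,1):-1/OO/OX/XO/.X/X.*, (3,0):-1/OO/OX/X./OX/X., (4,1):-1/OO/OX/X./.X/XO
[OO/OX/XO/.X/X.] X move#5: (3,0):+1/OO/OX/XO/XX/X.*, (4,1):+0/OO/OX/XO/.X/XX
[OO/OX/XO/XX/X.] end (terminal -1, O#6); searched O./O./../.X/X. to 6

X's best at [O./O./../.X/X.]: (2,0)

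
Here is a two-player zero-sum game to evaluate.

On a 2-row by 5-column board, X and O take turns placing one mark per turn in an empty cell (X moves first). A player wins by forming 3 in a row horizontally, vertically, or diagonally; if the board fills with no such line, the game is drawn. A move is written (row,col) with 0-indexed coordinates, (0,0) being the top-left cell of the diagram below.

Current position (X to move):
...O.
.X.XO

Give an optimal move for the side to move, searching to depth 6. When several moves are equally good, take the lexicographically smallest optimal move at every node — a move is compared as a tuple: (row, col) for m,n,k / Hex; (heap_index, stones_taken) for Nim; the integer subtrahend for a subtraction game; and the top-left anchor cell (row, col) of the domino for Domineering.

[...O./.X.XO] X move#1: (0,0):+0/X..O./.X.XO, (0,1):+0/.X.O./.X.XO, (0,2):+0/..XO./.X.XO, (0,4):+0/...OX/.X.XO, (1,0):+0/...O./XX.XO, (1,2):+1/...O./.XXXO*
[...O./.XXXO] end (terminal -1, O#2); searched ...O./.X.XO to 6

X's best at [...O./.X.XO]: (1,2)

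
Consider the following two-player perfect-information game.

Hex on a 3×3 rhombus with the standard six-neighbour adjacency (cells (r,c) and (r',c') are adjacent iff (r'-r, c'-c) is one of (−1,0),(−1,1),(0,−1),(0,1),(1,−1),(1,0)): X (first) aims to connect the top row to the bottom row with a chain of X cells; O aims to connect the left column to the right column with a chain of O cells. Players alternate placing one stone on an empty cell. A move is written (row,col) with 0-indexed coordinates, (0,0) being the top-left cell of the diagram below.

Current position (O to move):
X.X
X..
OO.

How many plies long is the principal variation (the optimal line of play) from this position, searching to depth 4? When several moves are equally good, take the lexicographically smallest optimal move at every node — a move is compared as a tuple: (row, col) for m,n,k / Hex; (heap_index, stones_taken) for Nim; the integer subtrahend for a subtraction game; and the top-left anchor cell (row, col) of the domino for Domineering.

PV length from [X.X/X../OO.]: 3 plies

[X.X/X../OO.] O move#1: (0,1):+1/XOX/X../OO.*, (1,1):+1/X.X/XO./OO., (1,2):+1/X.X/X.O/OO., (2,2):+1/X.X/X../OOO
[XOX/X../OO.] X move#2: (1,1):-1/XOX/XX./OO.*, (1,2):-1/XOX/X.X/OO., (2,2):-1/XOX/X../OOX
[XOX/XX./OO.] O move#3: (1,2):+1/XOX/XXO/OO.*, (2,2):+1/XOX/XX./OOO
[XOX/XXO/OO.] end (terminal -1, X#4); searched X.X/X../OO. to 4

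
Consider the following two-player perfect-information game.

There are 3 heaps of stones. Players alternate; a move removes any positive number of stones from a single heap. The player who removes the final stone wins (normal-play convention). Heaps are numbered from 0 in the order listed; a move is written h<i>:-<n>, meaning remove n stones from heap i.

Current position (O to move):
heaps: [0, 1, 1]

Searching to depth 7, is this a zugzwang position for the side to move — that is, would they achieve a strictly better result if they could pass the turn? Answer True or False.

zugzwang((0,1,1), O) = True

[(0,1,1)] O move#1: h1:-1:-1/(0,0,1)*, h2:-1:-1/(0,1,0)
[(0,0,1)] X move#2: h2:-1:+1/(0,0,0)*
[(0,0,0)] end (terminal -1, O#3); searched (0,1,1) to 7
pass branch (X moves first from the same position):
  | [(0,1,1)] X move#1: h1:-1:-1/(0,0,1)*, h2:-1:-1/(0,1,0)
  | [(0,0,1)] O move#2: h2:-1:+1/(0,0,0)*
  | [(0,0,0)] end (terminal -1, X#3); searched (0,1,1) to 7
O moving scores -1; O passing scores +1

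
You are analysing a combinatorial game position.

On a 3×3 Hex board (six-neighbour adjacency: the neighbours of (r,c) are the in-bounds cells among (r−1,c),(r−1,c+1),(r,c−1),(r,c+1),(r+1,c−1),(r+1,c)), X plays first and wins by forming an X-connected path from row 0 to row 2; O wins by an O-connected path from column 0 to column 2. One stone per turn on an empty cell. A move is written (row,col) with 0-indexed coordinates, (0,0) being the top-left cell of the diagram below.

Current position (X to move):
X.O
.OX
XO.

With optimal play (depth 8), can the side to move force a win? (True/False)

ply 1, X at X.O/.OX/XO. | (0,1)=-1→XXO/.OX/XO.; (1,0)=+1→X.O/XOX/XO.*; (2,2)=-1→X.O/.OX/XOX
ply 2: X.O/XOX/XO. is terminal -1 (O); from X.O/.OX/XO. depth 8

X winning at [X.O/.OX/XO.]: True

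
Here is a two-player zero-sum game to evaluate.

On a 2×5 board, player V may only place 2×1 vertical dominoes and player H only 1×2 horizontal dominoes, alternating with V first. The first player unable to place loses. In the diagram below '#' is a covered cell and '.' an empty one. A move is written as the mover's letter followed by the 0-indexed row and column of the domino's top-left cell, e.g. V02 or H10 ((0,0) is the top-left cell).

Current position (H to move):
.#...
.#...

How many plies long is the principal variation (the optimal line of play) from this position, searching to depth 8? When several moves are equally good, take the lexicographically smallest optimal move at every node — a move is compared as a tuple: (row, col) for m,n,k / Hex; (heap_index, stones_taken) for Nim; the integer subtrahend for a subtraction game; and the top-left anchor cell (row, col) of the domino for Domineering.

PV length from [.#.../.#...]: 4 plies

ply 1, H at .#.../.#... | H02=-1→.###./.#...*; H03=-1→.#.##/.#...; H12=-1→.#.../.###.; H13=-1→.#.../.#.##
ply 2, V at .###./.#... | V00=-1→####./##...; V04=+1→.####/.#..#*
ply 3, H at .####/.#..# | H12=-1→.####/.####*
ply 4, V at .####/.#### | V00=+1→#####/#####*
ply 5: #####/##### is terminal -1 (H); from .#.../.#... depth 8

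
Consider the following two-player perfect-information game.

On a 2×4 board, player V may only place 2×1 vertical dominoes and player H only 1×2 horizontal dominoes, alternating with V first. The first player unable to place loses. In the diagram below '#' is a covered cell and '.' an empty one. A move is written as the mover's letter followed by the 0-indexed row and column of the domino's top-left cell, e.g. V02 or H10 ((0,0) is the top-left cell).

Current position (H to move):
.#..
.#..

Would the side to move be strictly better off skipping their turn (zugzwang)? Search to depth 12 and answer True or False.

zugzwang(.#../.#.., H) = False

[.#../.#..] H move#1: H02:+1/.###/.#..*, H12:+1/.#../.###
[.###/.#..] V move#2: V00:-1/####/##..*
[####/##..] H move#3: H12:+1/####/####*
[####/####] end (terminal -1, V#4); searched .#../.#.. to 12
if H skipped the turn, V would face:
~ [.#../.#..] V move#1: V00:-1/##../##.., V02:+1/.##./.##.*, V03:+1/.#.#/.#.#
~ [.##./.##.] end (terminal -1, H#2); searched .#../.#.. to 12
compare (H): move=+1 vs pass=-1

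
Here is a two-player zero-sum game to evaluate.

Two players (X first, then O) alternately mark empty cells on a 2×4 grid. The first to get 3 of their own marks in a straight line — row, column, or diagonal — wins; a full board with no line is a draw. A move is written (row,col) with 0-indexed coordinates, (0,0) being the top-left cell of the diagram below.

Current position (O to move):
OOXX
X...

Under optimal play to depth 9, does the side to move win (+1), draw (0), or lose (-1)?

value(OOXX/X..., O) = 0

ply 1, O at OOXX/X... | (1,1)=+0→OOXX/XO..*; (1,2)=+0→OOXX/X.O.; (1,3)=+0→OOXX/X..O
ply 2, X at OOXX/XO.. | (1,2)=+0→OOXX/XOX.*; (1,3)=+0→OOXX/XO.X
ply 3, O at OOXX/XOX. | (1,3)=+0→OOXX/XOXO*
ply 4: OOXX/XOXO is terminal +0 (X); from OOXX/X... depth 9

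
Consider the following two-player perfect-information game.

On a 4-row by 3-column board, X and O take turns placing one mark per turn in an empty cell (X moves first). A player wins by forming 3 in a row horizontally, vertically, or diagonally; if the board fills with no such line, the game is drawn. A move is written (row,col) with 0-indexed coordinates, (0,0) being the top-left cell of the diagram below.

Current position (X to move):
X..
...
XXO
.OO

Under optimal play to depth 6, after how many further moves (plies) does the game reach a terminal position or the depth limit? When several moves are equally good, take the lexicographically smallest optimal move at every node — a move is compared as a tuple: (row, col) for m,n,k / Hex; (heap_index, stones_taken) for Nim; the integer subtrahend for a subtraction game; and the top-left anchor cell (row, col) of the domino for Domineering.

ply 1, X at X../.../XXO/.OO | (0,1)=-1→XX./.../XXO/.OO; (0,2)=-1→X.X/.../XXO/.OO; (1,0)=+1→X../X../XXO/.OO*; (1,1)=-1→X../.X./XXO/.OO; (1,2)=-1→X../..X/XXO/.OO; (3,0)=-1→X../.../XXO/XOO
ply 2: X../X../XXO/.OO is terminal -1 (O); from X../.../XXO/.OO depth 6

PV length from [X../.../XXO/.OO]: 1 ply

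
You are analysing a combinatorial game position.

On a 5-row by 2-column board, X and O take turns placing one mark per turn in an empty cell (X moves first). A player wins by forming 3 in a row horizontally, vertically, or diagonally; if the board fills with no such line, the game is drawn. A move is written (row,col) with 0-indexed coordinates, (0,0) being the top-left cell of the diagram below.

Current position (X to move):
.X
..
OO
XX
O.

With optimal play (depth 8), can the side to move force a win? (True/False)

p1 X@[.X/../OO/XX/O.]: (0,0)[XX/../OO/XX/O.]+0* (1,0)[.X/X./OO/XX/O.]+0 (1,1)[.X/.X/OO/XX/O.]+0 (4,1)[.X/../OO/XX/OX]+0
p2 O@[XX/../OO/XX/O.]: (1,0)[XX/O./OO/XX/O.]+0* (1,1)[XX/.O/OO/XX/O.]+0 (4,1)[XX/../OO/XX/OO]+0
p3 X@[XX/O./OO/XX/O.]: (1,1)[XX/OX/OO/XX/O.]+0* (4,1)[XX/O./OO/XX/OX]+0
p4 O@[XX/OX/OO/XX/O.]: (4,1)[XX/OX/OO/XX/OO]+0*
p5 X@[XX/OX/OO/XX/OO] terminal +0; root [.X/../OO/XX/O.] d8

X winning at [.X/../OO/XX/O.]: False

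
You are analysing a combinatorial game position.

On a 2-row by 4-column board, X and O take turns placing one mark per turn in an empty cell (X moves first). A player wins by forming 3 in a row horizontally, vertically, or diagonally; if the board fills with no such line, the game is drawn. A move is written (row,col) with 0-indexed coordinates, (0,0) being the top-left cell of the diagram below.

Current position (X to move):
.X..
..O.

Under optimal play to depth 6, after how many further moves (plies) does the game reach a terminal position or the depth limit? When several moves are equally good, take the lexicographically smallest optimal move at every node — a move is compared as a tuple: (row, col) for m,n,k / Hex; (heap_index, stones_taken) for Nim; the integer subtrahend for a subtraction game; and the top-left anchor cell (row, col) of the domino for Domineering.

[.X../..O.] X move#1: (0,0):+0/XX../..O., (0,2):+1/.XX./..O.*, (0,3):+0/.X.X/..O., (1,0):+0/.X../X.O., (1,1):+0/.X../.XO., (1,3):+0/.X../..OX
[.XX./..O.] O move#2: (0,0):-1/OXX./..O.*, (0,3):-1/.XXO/..O., (1,0):-1/.XX./O.O., (1,1):-1/.XX./.OO., (1,3):-1/.XX./..OO
[OXX./..O.] X move#3: (0,3):+1/OXXX/..O.*, (1,0):+0/OXX./X.O., (1,1):+0/OXX./.XO., (1,3):+0/OXX./..OX
[OXXX/..O.] end (terminal -1, O#4); searched .X../..O. to 6

PV length from [.X../..O.]: 3 plies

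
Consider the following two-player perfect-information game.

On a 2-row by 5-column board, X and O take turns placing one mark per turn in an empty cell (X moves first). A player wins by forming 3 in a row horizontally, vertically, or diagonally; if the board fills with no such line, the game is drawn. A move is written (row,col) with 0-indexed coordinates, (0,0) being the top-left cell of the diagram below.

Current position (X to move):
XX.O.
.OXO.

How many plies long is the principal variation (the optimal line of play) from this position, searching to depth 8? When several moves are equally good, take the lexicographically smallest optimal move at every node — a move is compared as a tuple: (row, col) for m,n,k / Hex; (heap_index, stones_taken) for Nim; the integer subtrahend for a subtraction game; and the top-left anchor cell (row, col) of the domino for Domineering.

[XX.O./.OXO.] X move#1: (0,2):+1/XXXO./.OXO.*, (0,4):+0/XX.OX/.OXO., (1,0):+0/XX.O./XOXO., (1,4):+0/XX.O./.OXOX
[XXXO./.OXO.] end (terminal -1, O#2); searched XX.O./.OXO. to 8

PV length from [XX.O./.OXO.]: 1 ply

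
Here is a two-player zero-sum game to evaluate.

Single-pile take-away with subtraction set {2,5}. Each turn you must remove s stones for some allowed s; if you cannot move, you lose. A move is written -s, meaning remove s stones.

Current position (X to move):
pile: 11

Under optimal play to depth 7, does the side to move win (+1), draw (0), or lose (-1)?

value(11, X) = -1

p1 X@[11]: -2[9]-1* -5[6]-1
p2 O@[9]: -2[7]+1* -5[4]+1
p3 X@[7]: -2[5]-1* -5[2]-1
p4 O@[5]: -2[3]-1 -5[0]+1*
p5 X@[0] terminal -1; root [11] d7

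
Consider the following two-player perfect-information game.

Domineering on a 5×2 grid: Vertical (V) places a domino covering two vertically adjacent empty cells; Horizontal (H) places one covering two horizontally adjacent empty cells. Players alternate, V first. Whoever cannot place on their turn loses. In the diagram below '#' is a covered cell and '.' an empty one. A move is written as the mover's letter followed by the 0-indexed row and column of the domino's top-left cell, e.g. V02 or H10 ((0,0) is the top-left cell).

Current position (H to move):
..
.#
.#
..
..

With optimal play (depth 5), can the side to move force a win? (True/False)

H winning at [../.#/.#/../..]: True

p1 H@[../.#/.#/../..]: H00[##/.#/.#/../..]-1 H30[../.#/.#/##/..]+1* H40[../.#/.#/../##]+1
p2 V@[../.#/.#/##/..]: V00[#./##/.#/##/..]-1* V10[../##/##/##/..]-1
p3 H@[#./##/.#/##/..]: H40[#./##/.#/##/##]+1*
p4 V@[#./##/.#/##/##] terminal -1; root [../.#/.#/../..] d5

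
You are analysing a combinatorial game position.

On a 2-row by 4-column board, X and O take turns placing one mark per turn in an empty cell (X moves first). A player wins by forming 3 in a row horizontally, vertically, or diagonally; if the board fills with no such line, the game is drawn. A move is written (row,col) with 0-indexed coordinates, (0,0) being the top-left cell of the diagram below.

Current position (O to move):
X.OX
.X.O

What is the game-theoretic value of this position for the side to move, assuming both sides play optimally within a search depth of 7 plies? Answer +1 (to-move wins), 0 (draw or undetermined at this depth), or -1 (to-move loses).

p1 O@[X.OX/.X.O]: (0,1)[XOOX/.X.O]+0* (1,0)[X.OX/OX.O]+0 (1,2)[X.OX/.XOO]+0
p2 X@[XOOX/.X.O]: (1,0)[XOOX/XX.O]+0* (1,2)[XOOX/.XXO]+0
p3 O@[XOOX/XX.O]: (1,2)[XOOX/XXOO]+0*
p4 X@[XOOX/XXOO] terminal +0; root [X.OX/.X.O] d7

value(X.OX/.X.O, O) = 0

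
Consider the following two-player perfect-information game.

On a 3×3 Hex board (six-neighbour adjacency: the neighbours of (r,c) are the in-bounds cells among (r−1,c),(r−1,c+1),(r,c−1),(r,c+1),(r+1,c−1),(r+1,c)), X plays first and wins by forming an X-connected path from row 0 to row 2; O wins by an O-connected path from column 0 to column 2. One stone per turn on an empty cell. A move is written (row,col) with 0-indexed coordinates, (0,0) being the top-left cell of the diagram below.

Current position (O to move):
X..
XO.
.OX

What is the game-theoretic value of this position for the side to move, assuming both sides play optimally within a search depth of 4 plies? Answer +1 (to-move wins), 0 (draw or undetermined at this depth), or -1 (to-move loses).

p1 O@[X../XO./.OX]: (0,1)[XO./XO./.OX]-1 (0,2)[X.O/XO./.OX]-1 (1,2)[X../XOO/.OX]-1 (2,0)[X../XO./OOX]+1*
p2 X@[X../XO./OOX]: (0,1)[XX./XO./OOX]-1* (0,2)[X.X/XO./OOX]-1 (1,2)[X../XOX/OOX]-1
p3 O@[XX./XO./OOX]: (0,2)[XXO/XO./OOX]+1* (1,2)[XX./XOO/OOX]+1
p4 X@[XXO/XO./OOX] terminal -1; root [X../XO./.OX] d4

value(X../XO./.OX, O) = +1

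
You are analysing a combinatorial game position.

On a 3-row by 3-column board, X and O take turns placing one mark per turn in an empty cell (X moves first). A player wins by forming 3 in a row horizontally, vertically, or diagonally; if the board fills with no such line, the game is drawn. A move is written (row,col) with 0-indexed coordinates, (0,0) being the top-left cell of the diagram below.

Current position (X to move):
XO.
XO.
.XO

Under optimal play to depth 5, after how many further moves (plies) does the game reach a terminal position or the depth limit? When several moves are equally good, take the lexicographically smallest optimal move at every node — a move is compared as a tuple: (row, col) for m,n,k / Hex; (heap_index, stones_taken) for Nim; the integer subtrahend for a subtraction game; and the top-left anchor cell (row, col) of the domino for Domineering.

PV length from [XO./XO./.XO]: 1 ply

[XO./XO./.XO] X move#1: (0,2):+0/XOX/XO./.XO, (1,2):+0/XO./XOX/.XO, (2,0):+1/XO./XO./XXO*
[XO./XO./XXO] end (terminal -1, O#2); searched XO./XO./.XO to 5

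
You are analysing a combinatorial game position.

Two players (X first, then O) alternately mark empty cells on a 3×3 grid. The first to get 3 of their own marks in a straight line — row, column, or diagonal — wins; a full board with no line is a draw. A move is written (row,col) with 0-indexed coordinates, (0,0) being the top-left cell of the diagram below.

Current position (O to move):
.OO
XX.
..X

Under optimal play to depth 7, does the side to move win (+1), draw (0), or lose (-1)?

ply 1, O at .OO/XX./..X | (0,0)=+1→OOO/XX./..X*; (1,2)=-1→.OO/XXO/..X; (2,0)=-1→.OO/XX./O.X; (2,1)=-1→.OO/XX./.OX
ply 2: OOO/XX./..X is terminal -1 (X); from .OO/XX./..X depth 7

value(.OO/XX./..X, O) = +1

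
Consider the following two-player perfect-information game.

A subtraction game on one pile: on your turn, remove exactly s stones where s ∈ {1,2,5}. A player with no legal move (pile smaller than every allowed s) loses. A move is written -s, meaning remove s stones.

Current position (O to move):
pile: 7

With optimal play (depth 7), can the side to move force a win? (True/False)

[7] O move#1: -1:+1/6*, -2:-1/5, -5:-1/2
[6] X move#2: -1:-1/5*, -2:-1/4, -5:-1/1
[5] O move#3: -1:-1/4, -2:+1/3*, -5:+1/0
[3] X move#4: -1:-1/2*, -2:-1/1
[2] O move#5: -1:-1/1, -2:+1/0*
[0] end (terminal -1, X#6); searched 7 to 7

O winning at [7]: True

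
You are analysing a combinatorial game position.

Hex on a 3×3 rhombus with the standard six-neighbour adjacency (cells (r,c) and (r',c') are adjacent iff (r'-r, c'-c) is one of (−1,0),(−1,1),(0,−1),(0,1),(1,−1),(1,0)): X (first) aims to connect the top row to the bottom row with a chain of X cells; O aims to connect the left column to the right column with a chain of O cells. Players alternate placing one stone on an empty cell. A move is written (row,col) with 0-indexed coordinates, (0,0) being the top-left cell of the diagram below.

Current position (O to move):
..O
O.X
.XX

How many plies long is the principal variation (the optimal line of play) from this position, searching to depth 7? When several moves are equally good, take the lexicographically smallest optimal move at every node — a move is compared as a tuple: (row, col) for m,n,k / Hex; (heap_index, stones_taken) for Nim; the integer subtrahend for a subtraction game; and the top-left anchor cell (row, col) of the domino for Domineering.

PV length from [..O/O.X/.XX]: 3 plies

p1 O@[..O/O.X/.XX]: (0,0)[O.O/O.X/.XX]+1* (0,1)[.OO/O.X/.XX]+1 (1,1)[..O/OOX/.XX]+1 (2,0)[..O/O.X/OXX]+1
p2 X@[O.O/O.X/.XX]: (0,1)[OXO/O.X/.XX]-1* (1,1)[O.O/OXX/.XX]-1 (2,0)[O.O/O.X/XXX]-1
p3 O@[OXO/O.X/.XX]: (1,1)[OXO/OOX/.XX]+1* (2,0)[OXO/O.X/OXX]-1
p4 X@[OXO/OOX/.XX] terminal -1; root [..O/O.X/.XX] d7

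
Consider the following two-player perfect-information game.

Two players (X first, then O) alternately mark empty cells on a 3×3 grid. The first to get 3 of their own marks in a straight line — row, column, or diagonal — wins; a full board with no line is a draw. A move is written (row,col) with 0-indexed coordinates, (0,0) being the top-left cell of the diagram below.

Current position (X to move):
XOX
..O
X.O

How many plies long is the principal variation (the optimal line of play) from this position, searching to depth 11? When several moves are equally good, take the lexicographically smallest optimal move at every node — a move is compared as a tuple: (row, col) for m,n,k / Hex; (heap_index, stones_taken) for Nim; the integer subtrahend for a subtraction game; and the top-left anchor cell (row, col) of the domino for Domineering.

PV length from [XOX/..O/X.O]: 1 ply

ply 1, X at XOX/..O/X.O | (1,0)=+1→XOX/X.O/X.O*; (1,1)=+1→XOX/.XO/X.O; (2,1)=+1→XOX/..O/XXO
ply 2: XOX/X.O/X.O is terminal -1 (O); from XOX/..O/X.O depth 11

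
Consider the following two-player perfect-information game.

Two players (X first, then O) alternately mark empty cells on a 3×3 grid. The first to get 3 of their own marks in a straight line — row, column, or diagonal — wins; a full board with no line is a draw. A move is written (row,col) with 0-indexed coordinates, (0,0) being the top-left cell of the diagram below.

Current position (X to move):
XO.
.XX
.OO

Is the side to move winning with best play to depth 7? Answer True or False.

X winning at [XO./.XX/.OO]: True

ply 1, X at XO./.XX/.OO | (0,2)=-1→XOX/.XX/.OO; (1,0)=+1→XO./XXX/.OO*; (2,0)=+1→XO./.XX/XOO
ply 2: XO./XXX/.OO is terminal -1 (O); from XO./.XX/.OO depth 7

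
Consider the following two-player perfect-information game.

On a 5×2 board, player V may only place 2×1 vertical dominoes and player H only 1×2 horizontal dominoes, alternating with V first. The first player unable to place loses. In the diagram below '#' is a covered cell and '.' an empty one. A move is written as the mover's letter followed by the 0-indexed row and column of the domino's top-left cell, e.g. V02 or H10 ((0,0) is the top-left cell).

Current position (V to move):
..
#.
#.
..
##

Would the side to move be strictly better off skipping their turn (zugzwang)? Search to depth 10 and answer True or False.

ply 1, V at ../#./#./../## | V01=-1→.#/##/#./../##*; V11=-1→../##/##/../##; V21=-1→../#./##/.#/##
ply 2, H at .#/##/#./../## | H30=+1→.#/##/#./##/##*
ply 3: .#/##/#./##/## is terminal -1 (V); from ../#./#./../## depth 10
if V skipped the turn, H would face:
~ ply 1, H at ../#./#./../## | H00=-1→##/#./#./../##*; H30=-1→../#./#./##/##
~ ply 2, V at ##/#./#./../## | V11=-1→##/##/##/../##; V21=+1→##/#./##/.#/##*
~ ply 3: ##/#./##/.#/## is terminal -1 (H); from ../#./#./../## depth 10
compare (V): move=-1 vs pass=+1

zugzwang(../#./#./../##, V) = True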